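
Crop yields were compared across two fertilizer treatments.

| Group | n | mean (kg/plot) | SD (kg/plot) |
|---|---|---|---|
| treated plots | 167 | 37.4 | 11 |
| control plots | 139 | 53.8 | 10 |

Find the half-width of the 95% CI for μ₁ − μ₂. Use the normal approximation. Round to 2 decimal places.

2.36

Standard errors of each mean: 11/√167 = 0.8512 and 10/√139 = 0.8482.
SE(x̄₁ − x̄₂) = √(0.8512² + 0.8482²) = 1.2017 for independent samples with unequal variances.
With z* = 1.960, the margin is 1.960 × 1.2017 = 2.3553.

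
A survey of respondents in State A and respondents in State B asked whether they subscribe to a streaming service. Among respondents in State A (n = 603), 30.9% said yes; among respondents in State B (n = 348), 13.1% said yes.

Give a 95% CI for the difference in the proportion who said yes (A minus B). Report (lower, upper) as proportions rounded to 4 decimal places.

SE₁ = √(p̂₁(1−p̂₁)/n₁) = √(0.3090·0.6910/603) = 0.01882; SE₂ = √(0.1310·0.8690/348) = 0.01809.
Independent samples: SE of the difference = √(SE₁² + SE₂²) = √(0.0003541924 + 0.0003272481) = 0.02610.
z* for 95% confidence is 1.960, so the margin of error is 1.960 × 0.02610 = 0.05116.
Point estimate p̂₁ − p̂₂ = 0.3090 − 0.1310 = 0.1780.
0.1780 ± 0.05116 → (0.1268, 0.2292).

(0.1268, 0.2292)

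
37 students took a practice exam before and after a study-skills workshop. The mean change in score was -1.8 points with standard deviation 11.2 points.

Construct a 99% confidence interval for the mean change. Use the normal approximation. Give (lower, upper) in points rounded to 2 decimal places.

(-6.54, 2.94)

This is a matched-pairs design, so SE = s_d/√n = 11.2/√37 = 1.8413.
Margin = 2.576 × 1.8413 = 4.7432; the interval is -1.8 ± 4.7432 = (-6.54, 2.94).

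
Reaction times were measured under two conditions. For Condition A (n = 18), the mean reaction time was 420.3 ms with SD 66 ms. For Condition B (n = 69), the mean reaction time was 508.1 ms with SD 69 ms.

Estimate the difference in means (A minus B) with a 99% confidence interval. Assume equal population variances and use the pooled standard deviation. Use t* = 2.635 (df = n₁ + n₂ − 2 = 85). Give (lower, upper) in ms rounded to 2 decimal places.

(-135.51, -40.09)

s_p = √[((n₁−1)s₁² + (n₂−1)s₂²)/(n₁+n₂−2)] = √[(17·66² + 68·69²)/85] = 68.4105.
SE = 68.4105·√(1/18 + 1/69) = 18.1060.
With t* = 2.635, margin = 2.635 × 18.1060 = 47.7093.
x̄₁ − x̄₂ = 420.3 − 508.1 = -87.8000; interval -87.8000 ± 47.7093 = (-135.51, -40.09).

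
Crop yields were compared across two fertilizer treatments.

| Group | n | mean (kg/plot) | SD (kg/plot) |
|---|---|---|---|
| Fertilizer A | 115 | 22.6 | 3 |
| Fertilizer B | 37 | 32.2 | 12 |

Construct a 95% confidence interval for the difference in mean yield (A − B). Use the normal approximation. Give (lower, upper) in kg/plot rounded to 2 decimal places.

Per-group SEs: s₁/√n₁ = 3/√115 = 0.2798, s₂/√n₂ = 12/√37 = 1.9728.
Unpooled SE of the difference: √(0.07828804 + 3.89193984) = 1.9925.
Margin of error = z* · SE = 1.960 × 1.9925 = 3.9053.
x̄₁ − x̄₂ = 22.6 − 32.2 = -9.6000.
CI: -9.6000 ± 3.9053 = (-13.51, -5.69).

(-13.51, -5.69)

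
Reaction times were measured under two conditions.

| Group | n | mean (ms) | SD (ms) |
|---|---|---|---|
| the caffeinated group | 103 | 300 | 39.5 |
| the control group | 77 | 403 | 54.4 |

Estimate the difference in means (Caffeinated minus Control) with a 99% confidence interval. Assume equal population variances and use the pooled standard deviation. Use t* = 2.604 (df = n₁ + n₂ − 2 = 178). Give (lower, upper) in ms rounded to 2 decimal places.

Pooled variance s_p² = [102·39.5² + 76·54.4²] / (103+77−2) = 2157.6228, so s_p = 46.4502.
SE_diff = s_p·√(1/n₁ + 1/n₂) = 46.4502·√(1/103 + 1/77) = 6.9978.
t* = 2.604; margin = 2.604 × 6.9978 = 18.2223.
Difference = 300 − 403 = -103.0000.
-103.0000 ± 18.2223 → (-121.22, -84.78).

(-121.22, -84.78)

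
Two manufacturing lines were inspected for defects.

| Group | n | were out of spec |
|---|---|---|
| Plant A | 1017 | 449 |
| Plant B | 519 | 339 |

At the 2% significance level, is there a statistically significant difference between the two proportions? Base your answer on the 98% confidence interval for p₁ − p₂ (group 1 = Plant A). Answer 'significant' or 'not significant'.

significant

First, p̂₁ = 449/1017 = 0.4415; p̂₂ = 339/519 = 0.6532.
The two standard errors are √(0.4415×0.5585/1017) = 0.01557 and √(0.6532×0.3468/519) = 0.02089.
Because the samples are independent, SE_diff = √(0.01557² + 0.02089²) = 0.02605.
Using z* = 2.326 for 98%, ME = 2.326 × 0.02605 = 0.06059.
p̂₁ − p̂₂ = -0.2117; interval -0.2117 ± 0.06059 gives (-0.27229, -0.15111).
The interval (-0.27229, -0.15111) does not contain 0, so the difference is significant.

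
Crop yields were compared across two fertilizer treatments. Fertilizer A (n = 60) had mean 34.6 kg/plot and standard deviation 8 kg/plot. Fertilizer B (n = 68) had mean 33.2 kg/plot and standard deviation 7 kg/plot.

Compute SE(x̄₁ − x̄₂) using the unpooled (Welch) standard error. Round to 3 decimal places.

1.337

Standard errors of each mean: 8/√60 = 1.0328 and 7/√68 = 0.8489.
SE(x̄₁ − x̄₂) = √(1.0328² + 0.8489²) = 1.3369 for independent samples with unequal variances.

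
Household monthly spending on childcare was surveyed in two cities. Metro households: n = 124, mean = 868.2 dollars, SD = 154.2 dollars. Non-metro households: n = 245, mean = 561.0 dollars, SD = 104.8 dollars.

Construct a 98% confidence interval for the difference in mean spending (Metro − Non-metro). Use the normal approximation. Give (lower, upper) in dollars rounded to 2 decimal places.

Per-group SEs: s₁/√n₁ = 154.2/√124 = 13.8476, s₂/√n₂ = 104.8/√245 = 6.6954.
Unpooled SE of the difference: √(191.75602576 + 44.82838116) = 15.3813.
Margin of error = z* · SE = 2.326 × 15.3813 = 35.7769.
x̄₁ − x̄₂ = 868.2 − 561.0 = 307.2000.
CI: 307.2000 ± 35.7769 = (271.42, 342.98).

(271.42, 342.98)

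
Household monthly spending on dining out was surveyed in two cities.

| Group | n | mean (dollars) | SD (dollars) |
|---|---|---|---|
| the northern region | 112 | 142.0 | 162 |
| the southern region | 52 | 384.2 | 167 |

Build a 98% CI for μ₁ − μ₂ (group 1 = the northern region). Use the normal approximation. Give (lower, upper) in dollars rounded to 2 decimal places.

Standard errors of each mean: 162/√112 = 15.3076 and 167/√52 = 23.1587.
SE(x̄₁ − x̄₂) = √(15.3076² + 23.1587²) = 27.7605 for independent samples with unequal variances.
With z* = 2.326, the margin is 2.326 × 27.7605 = 64.5709.
x̄₁ − x̄₂ = 142.0 − 384.2 = -242.2000; the interval is -242.2000 ± 64.5709 = (-306.77, -177.63).

(-306.77, -177.63)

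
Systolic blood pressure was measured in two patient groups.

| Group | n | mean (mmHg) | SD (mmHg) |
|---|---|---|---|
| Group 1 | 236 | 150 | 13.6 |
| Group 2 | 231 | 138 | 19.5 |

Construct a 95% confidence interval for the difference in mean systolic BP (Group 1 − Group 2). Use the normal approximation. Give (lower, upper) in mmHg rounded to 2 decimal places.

(8.94, 15.06)

Standard errors of each mean: 13.6/√236 = 0.8853 and 19.5/√231 = 1.2830.
SE(x̄₁ − x̄₂) = √(0.8853² + 1.2830²) = 1.5588 for independent samples with unequal variances.
With z* = 1.960, the margin is 1.960 × 1.5588 = 3.0552.
x̄₁ − x̄₂ = 150 − 138 = 12.0000; the interval is 12.0000 ± 3.0552 = (8.94, 15.06).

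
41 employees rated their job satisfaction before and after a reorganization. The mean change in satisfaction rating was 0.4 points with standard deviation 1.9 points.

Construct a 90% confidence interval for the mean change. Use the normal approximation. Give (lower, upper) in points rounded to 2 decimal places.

This is a matched-pairs design, so SE = s_d/√n = 1.9/√41 = 0.2967.
Margin = 1.645 × 0.2967 = 0.4881; the interval is 0.4 ± 0.4881 = (-0.09, 0.89).

(-0.09, 0.89)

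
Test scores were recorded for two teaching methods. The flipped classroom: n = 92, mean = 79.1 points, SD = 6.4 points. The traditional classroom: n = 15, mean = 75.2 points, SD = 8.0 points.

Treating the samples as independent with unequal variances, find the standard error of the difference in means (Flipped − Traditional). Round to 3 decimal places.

Per-group SEs: s₁/√n₁ = 6.4/√92 = 0.6672, s₂/√n₂ = 8.0/√15 = 2.0656.
Unpooled SE of the difference: √(0.44515584 + 4.26670336) = 2.1707.

2.171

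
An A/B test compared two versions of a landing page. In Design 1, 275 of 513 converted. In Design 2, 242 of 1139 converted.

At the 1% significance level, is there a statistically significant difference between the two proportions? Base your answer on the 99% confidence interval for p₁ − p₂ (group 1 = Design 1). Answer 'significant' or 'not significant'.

p̂₁ = 275/513 = 0.5361 and p̂₂ = 242/1139 = 0.2125.
SE₁ = √(p̂₁(1−p̂₁)/n₁) = √(0.5361·0.4639/513) = 0.02202; SE₂ = √(0.2125·0.7875/1139) = 0.01212.
Independent samples: SE of the difference = √(SE₁² + SE₂²) = √(0.0004848804 + 0.0001468944) = 0.02514.
z* for 99% confidence is 2.576, so the margin of error is 2.576 × 0.02514 = 0.06476.
Point estimate p̂₁ − p̂₂ = 0.5361 − 0.2125 = 0.3236.
0.3236 ± 0.06476 → (0.25884, 0.38836).
The interval (0.25884, 0.38836) does not contain 0, so the difference is significant.

significant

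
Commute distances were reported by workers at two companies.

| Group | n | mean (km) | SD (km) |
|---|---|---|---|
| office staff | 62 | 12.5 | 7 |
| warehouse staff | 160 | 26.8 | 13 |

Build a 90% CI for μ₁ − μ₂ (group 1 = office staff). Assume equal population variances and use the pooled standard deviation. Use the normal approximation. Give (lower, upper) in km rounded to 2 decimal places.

Pooled variance s_p² = [61·7² + 159·13²] / (62+160−2) = 135.7273, so s_p = 11.6502.
SE_diff = s_p·√(1/n₁ + 1/n₂) = 11.6502·√(1/62 + 1/160) = 1.7428.
z* = 1.645; margin = 1.645 × 1.7428 = 2.8669.
Difference = 12.5 − 26.8 = -14.3000.
-14.3000 ± 2.8669 → (-17.17, -11.43).

(-17.17, -11.43)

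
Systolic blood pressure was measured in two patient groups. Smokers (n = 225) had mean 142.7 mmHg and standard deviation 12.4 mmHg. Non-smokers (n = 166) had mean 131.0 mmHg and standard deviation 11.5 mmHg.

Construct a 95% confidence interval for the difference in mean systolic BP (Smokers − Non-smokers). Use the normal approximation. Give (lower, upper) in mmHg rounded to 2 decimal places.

(9.32, 14.08)

SE₁ = s₁/√n₁ = 12.4/√225 = 0.8267; SE₂ = 11.5/√166 = 0.8926.
Independent samples, unequal variances: SE_diff = √(SE₁² + SE₂²) = √(0.68343289 + 0.79673476) = 1.2166.
z* = 1.960, so margin of error = 1.960 × 1.2166 = 2.3845.
Difference in means = 142.7 − 131.0 = 11.7000.
11.7000 ± 2.3845 → (9.32, 14.08).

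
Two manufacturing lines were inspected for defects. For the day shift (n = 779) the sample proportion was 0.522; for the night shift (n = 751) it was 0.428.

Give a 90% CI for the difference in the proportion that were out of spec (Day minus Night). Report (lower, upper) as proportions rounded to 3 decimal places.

SE₁ = √(p̂₁(1−p̂₁)/n₁) = √(0.5220·0.4780/779) = 0.01790; SE₂ = √(0.4280·0.5720/751) = 0.01806.
Independent samples: SE of the difference = √(SE₁² + SE₂²) = √(0.00032041 + 0.0003261636) = 0.02543.
z* for 90% confidence is 1.645, so the margin of error is 1.645 × 0.02543 = 0.04183.
Point estimate p̂₁ − p̂₂ = 0.5220 − 0.4280 = 0.0940.
0.0940 ± 0.04183 → (0.052, 0.136).

(0.052, 0.136)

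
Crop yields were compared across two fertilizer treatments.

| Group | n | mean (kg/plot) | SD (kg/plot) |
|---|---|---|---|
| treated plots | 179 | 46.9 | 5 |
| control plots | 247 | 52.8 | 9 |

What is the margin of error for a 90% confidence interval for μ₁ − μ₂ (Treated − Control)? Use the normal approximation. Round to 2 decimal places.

1.12

Standard errors of each mean: 5/√179 = 0.3737 and 9/√247 = 0.5727.
SE(x̄₁ − x̄₂) = √(0.3737² + 0.5727²) = 0.6838 for independent samples with unequal variances.
With z* = 1.645, the margin is 1.645 × 0.6838 = 1.1249.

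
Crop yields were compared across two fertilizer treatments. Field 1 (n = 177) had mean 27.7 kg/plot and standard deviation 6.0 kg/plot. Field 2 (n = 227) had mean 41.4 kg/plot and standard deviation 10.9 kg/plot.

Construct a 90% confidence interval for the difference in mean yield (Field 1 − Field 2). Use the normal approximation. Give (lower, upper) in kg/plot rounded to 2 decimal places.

Per-group SEs: s₁/√n₁ = 6.0/√177 = 0.4510, s₂/√n₂ = 10.9/√227 = 0.7235.
Unpooled SE of the difference: √(0.203401 + 0.52345225) = 0.8526.
Margin of error = z* · SE = 1.645 × 0.8526 = 1.4025.
x̄₁ − x̄₂ = 27.7 − 41.4 = -13.7000.
CI: -13.7000 ± 1.4025 = (-15.10, -12.30).

(-15.10, -12.30)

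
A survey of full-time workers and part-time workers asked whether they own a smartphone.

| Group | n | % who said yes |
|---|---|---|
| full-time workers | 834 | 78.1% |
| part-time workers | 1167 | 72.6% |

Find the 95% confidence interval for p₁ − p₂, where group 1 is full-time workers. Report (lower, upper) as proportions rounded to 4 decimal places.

(0.0170, 0.0930)

SE₁ = √(p̂₁(1−p̂₁)/n₁) = √(0.7810·0.2190/834) = 0.01432; SE₂ = √(0.7260·0.2740/1167) = 0.01306.
Independent samples: SE of the difference = √(SE₁² + SE₂²) = √(0.0002050624 + 0.0001705636) = 0.01938.
z* for 95% confidence is 1.960, so the margin of error is 1.960 × 0.01938 = 0.03798.
Point estimate p̂₁ − p̂₂ = 0.7810 − 0.7260 = 0.0550.
0.0550 ± 0.03798 → (0.0170, 0.0930).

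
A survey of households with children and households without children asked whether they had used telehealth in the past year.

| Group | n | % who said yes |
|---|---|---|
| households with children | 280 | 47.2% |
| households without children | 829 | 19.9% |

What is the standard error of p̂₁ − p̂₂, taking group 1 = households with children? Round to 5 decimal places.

0.03290

SE₁ = √(p̂₁(1−p̂₁)/n₁) = √(0.4720·0.5280/280) = 0.02983; SE₂ = √(0.1990·0.8010/829) = 0.01387.
Independent samples: SE of the difference = √(SE₁² + SE₂²) = √(0.0008898289 + 0.0001923769) = 0.03290.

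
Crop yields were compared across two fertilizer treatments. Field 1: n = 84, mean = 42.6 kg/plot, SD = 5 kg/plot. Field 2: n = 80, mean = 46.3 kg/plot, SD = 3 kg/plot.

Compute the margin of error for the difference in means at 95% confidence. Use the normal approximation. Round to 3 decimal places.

Standard errors of each mean: 5/√84 = 0.5455 and 3/√80 = 0.3354.
SE(x̄₁ − x̄₂) = √(0.5455² + 0.3354²) = 0.6404 for independent samples with unequal variances.
With z* = 1.960, the margin is 1.960 × 0.6404 = 1.2552.

1.255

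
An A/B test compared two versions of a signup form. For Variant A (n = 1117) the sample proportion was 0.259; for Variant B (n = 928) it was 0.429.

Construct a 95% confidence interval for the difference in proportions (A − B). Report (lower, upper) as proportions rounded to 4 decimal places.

(-0.2109, -0.1291)

Each SE is √(p̂(1−p̂)/n): √(0.2590·0.7410/1117) = 0.01311 and √(0.4290·0.5710/928) = 0.01625.
SE(p̂₁ − p̂₂) = √(SE₁² + SE₂²) = √(0.0001718721 + 0.0002640625) = 0.02088, since the two samples are independent.
At 95% confidence z* = 1.960; margin = 1.960 × 0.02088 = 0.04092.
The difference is 0.2590 − 0.4290 = -0.1700, so the interval is -0.1700 ± 0.04092 = (-0.2109, -0.1291).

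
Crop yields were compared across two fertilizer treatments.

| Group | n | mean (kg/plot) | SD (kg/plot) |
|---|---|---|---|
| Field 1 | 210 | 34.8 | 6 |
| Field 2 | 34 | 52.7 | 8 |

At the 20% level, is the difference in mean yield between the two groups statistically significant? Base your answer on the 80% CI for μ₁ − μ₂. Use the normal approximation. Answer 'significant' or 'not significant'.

Standard errors of each mean: 6/√210 = 0.4140 and 8/√34 = 1.3720.
SE(x̄₁ − x̄₂) = √(0.4140² + 1.3720²) = 1.4331 for independent samples with unequal variances.
With z* = 1.282, the margin is 1.282 × 1.4331 = 1.8372.
x̄₁ − x̄₂ = 34.8 − 52.7 = -17.9000; the interval is -17.9000 ± 1.8372 = (-19.7372, -16.0628).
The interval (-19.7372, -16.0628) does not contain 0, so the difference is significant.

significant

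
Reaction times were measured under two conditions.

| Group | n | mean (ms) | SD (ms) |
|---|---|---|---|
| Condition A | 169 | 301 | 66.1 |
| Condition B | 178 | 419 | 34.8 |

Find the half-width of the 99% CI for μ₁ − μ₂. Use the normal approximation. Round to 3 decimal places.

14.721

SE₁ = s₁/√n₁ = 66.1/√169 = 5.0846; SE₂ = 34.8/√178 = 2.6084.
Independent samples, unequal variances: SE_diff = √(SE₁² + SE₂²) = √(25.85315716 + 6.80375056) = 5.7146.
z* = 2.576, so margin of error = 2.576 × 5.7146 = 14.7208.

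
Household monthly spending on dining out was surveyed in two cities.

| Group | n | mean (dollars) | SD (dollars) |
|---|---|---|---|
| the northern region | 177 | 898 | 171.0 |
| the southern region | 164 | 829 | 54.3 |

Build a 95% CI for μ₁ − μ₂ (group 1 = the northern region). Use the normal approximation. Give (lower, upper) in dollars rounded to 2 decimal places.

Per-group SEs: s₁/√n₁ = 171.0/√177 = 12.8531, s₂/√n₂ = 54.3/√164 = 4.2401.
Unpooled SE of the difference: √(165.20217961 + 17.97844801) = 13.5344.
Margin of error = z* · SE = 1.960 × 13.5344 = 26.5274.
x̄₁ − x̄₂ = 898 − 829 = 69.0000.
CI: 69.0000 ± 26.5274 = (42.47, 95.53).

(42.47, 95.53)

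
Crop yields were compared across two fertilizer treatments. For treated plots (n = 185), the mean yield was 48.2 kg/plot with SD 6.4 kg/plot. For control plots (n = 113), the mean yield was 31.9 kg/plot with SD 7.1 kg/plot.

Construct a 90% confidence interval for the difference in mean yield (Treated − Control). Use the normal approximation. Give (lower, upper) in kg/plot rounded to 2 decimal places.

SE₁ = s₁/√n₁ = 6.4/√185 = 0.4705; SE₂ = 7.1/√113 = 0.6679.
Independent samples, unequal variances: SE_diff = √(SE₁² + SE₂²) = √(0.22137025 + 0.44609041) = 0.8170.
z* = 1.645, so margin of error = 1.645 × 0.8170 = 1.3440.
Difference in means = 48.2 − 31.9 = 16.3000.
16.3000 ± 1.3440 → (14.96, 17.64).

(14.96, 17.64)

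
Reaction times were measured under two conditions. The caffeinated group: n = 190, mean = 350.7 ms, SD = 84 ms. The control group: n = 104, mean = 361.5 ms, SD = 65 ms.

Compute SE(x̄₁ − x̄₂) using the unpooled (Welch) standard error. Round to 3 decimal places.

Standard errors of each mean: 84/√190 = 6.0940 and 65/√104 = 6.3738.
SE(x̄₁ − x̄₂) = √(6.0940² + 6.3738²) = 8.8183 for independent samples with unequal variances.

8.818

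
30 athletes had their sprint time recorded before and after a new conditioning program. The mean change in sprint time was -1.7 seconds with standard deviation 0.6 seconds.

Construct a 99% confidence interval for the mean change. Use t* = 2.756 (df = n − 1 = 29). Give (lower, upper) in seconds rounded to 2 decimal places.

(-2.00, -1.40)

This is a matched-pairs design, so SE = s_d/√n = 0.6/√30 = 0.1095.
Margin = 2.756 × 0.1095 = 0.3018; the interval is -1.7 ± 0.3018 = (-2.00, -1.40).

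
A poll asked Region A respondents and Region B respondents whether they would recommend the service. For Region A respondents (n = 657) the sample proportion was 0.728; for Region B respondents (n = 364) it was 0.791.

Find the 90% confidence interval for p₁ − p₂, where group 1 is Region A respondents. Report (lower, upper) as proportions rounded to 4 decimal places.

SE₁ = √(p̂₁(1−p̂₁)/n₁) = √(0.7280·0.2720/657) = 0.01736; SE₂ = √(0.7910·0.2090/364) = 0.02131.
Independent samples: SE of the difference = √(SE₁² + SE₂²) = √(0.0003013696 + 0.0004541161) = 0.02749.
z* for 90% confidence is 1.645, so the margin of error is 1.645 × 0.02749 = 0.04522.
Point estimate p̂₁ − p̂₂ = 0.7280 − 0.7910 = -0.0630.
-0.0630 ± 0.04522 → (-0.1082, -0.0178).

(-0.1082, -0.0178)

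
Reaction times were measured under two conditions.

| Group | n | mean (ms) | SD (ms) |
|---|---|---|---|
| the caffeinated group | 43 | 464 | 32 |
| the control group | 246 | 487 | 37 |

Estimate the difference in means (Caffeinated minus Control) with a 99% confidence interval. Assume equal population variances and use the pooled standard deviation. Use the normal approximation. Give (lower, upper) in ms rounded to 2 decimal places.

(-38.46, -7.54)

Pooled variance s_p² = [42·32² + 245·37²] / (43+246−2) = 1318.5122, so s_p = 36.3113.
SE_diff = s_p·√(1/n₁ + 1/n₂) = 36.3113·√(1/43 + 1/246) = 6.0019.
z* = 2.576; margin = 2.576 × 6.0019 = 15.4609.
Difference = 464 − 487 = -23.0000.
-23.0000 ± 15.4609 → (-38.46, -7.54).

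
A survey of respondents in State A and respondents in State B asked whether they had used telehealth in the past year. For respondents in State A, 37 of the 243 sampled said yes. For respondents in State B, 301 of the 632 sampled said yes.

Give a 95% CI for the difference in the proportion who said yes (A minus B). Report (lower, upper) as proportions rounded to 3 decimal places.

(-0.384, -0.264)

Sample proportions: 37/243 = 0.1523, 301/632 = 0.4763.
Each SE is √(p̂(1−p̂)/n): √(0.1523·0.8477/243) = 0.02305 and √(0.4763·0.5237/632) = 0.01987.
SE(p̂₁ − p̂₂) = √(SE₁² + SE₂²) = √(0.0005313025 + 0.0003948169) = 0.03043, since the two samples are independent.
At 95% confidence z* = 1.960; margin = 1.960 × 0.03043 = 0.05964.
The difference is 0.1523 − 0.4763 = -0.3240, so the interval is -0.3240 ± 0.05964 = (-0.384, -0.264).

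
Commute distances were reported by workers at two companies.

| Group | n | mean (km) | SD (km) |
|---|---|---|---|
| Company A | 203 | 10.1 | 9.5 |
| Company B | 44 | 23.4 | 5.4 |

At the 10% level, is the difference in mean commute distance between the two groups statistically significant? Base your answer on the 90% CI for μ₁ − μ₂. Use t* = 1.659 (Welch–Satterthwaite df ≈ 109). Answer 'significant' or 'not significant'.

SE₁ = s₁/√n₁ = 9.5/√203 = 0.6668; SE₂ = 5.4/√44 = 0.8141.
Independent samples, unequal variances: SE_diff = √(SE₁² + SE₂²) = √(0.44462224 + 0.66275881) = 1.0523.
t* = 1.659, so margin of error = 1.659 × 1.0523 = 1.7458.
Difference in means = 10.1 − 23.4 = -13.3000.
-13.3000 ± 1.7458 → (-15.0458, -11.5542).
The interval (-15.0458, -11.5542) does not contain 0, so the difference is significant.

significant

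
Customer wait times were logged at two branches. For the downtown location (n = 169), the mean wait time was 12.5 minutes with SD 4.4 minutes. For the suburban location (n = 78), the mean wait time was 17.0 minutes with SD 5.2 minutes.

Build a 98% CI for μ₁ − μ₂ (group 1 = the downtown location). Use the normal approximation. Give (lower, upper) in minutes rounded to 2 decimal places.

Standard errors of each mean: 4.4/√169 = 0.3385 and 5.2/√78 = 0.5888.
SE(x̄₁ − x̄₂) = √(0.3385² + 0.5888²) = 0.6792 for independent samples with unequal variances.
With z* = 2.326, the margin is 2.326 × 0.6792 = 1.5798.
x̄₁ − x̄₂ = 12.5 − 17.0 = -4.5000; the interval is -4.5000 ± 1.5798 = (-6.08, -2.92).

(-6.08, -2.92)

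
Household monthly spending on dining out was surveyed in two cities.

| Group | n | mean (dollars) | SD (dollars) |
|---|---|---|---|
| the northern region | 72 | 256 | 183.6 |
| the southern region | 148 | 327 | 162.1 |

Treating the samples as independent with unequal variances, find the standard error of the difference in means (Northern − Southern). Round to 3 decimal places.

25.411

Standard errors of each mean: 183.6/√72 = 21.6375 and 162.1/√148 = 13.3245.
SE(x̄₁ − x̄₂) = √(21.6375² + 13.3245²) = 25.4111 for independent samples with unequal variances.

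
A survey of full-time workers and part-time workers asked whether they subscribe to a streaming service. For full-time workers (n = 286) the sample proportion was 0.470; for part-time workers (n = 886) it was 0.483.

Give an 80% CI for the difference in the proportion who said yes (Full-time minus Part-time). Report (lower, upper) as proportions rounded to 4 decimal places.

SE₁ = √(p̂₁(1−p̂₁)/n₁) = √(0.4700·0.5300/286) = 0.02951; SE₂ = √(0.4830·0.5170/886) = 0.01679.
Independent samples: SE of the difference = √(SE₁² + SE₂²) = √(0.0008708401 + 0.0002819041) = 0.03395.
z* for 80% confidence is 1.282, so the margin of error is 1.282 × 0.03395 = 0.04352.
Point estimate p̂₁ − p̂₂ = 0.4700 − 0.4830 = -0.0130.
-0.0130 ± 0.04352 → (-0.0565, 0.0305).

(-0.0565, 0.0305)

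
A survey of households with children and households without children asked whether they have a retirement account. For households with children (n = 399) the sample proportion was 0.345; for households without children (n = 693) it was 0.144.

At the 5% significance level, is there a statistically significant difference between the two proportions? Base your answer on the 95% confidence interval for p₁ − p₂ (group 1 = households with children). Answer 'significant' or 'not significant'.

Each SE is √(p̂(1−p̂)/n): √(0.3450·0.6550/399) = 0.02380 and √(0.1440·0.8560/693) = 0.01334.
SE(p̂₁ − p̂₂) = √(SE₁² + SE₂²) = √(0.00056644 + 0.0001779556) = 0.02728, since the two samples are independent.
At 95% confidence z* = 1.960; margin = 1.960 × 0.02728 = 0.05347.
The difference is 0.3450 − 0.1440 = 0.2010, so the interval is 0.2010 ± 0.05347 = (0.14753, 0.25447).
The interval (0.14753, 0.25447) does not contain 0, so the difference is significant.

significant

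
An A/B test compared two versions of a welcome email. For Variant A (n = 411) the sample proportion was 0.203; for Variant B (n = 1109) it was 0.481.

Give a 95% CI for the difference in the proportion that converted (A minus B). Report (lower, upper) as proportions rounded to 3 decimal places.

The two standard errors are √(0.2030×0.7970/411) = 0.01984 and √(0.4810×0.5190/1109) = 0.01500.
Because the samples are independent, SE_diff = √(0.01984² + 0.01500²) = 0.02487.
Using z* = 1.960 for 95%, ME = 1.960 × 0.02487 = 0.04875.
p̂₁ − p̂₂ = -0.2780; interval -0.2780 ± 0.04875 gives (-0.327, -0.229).

(-0.327, -0.229)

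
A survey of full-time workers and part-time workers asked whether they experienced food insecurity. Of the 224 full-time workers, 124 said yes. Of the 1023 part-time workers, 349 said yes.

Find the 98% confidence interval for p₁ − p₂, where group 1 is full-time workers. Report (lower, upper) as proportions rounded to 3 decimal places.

First, p̂₁ = 124/224 = 0.5536; p̂₂ = 349/1023 = 0.3412.
The two standard errors are √(0.5536×0.4464/224) = 0.03322 and √(0.3412×0.6588/1023) = 0.01482.
Because the samples are independent, SE_diff = √(0.03322² + 0.01482²) = 0.03638.
Using z* = 2.326 for 98%, ME = 2.326 × 0.03638 = 0.08462.
p̂₁ − p̂₂ = 0.2124; interval 0.2124 ± 0.08462 gives (0.128, 0.297).

(0.128, 0.297)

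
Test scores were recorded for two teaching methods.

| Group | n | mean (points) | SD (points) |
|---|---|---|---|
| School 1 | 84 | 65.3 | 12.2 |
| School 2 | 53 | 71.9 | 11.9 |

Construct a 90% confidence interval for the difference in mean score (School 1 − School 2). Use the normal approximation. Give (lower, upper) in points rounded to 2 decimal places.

(-10.07, -3.13)

Standard errors of each mean: 12.2/√84 = 1.3311 and 11.9/√53 = 1.6346.
SE(x̄₁ − x̄₂) = √(1.3311² + 1.6346²) = 2.1080 for independent samples with unequal variances.
With z* = 1.645, the margin is 1.645 × 2.1080 = 3.4677.
x̄₁ − x̄₂ = 65.3 − 71.9 = -6.6000; the interval is -6.6000 ± 3.4677 = (-10.07, -3.13).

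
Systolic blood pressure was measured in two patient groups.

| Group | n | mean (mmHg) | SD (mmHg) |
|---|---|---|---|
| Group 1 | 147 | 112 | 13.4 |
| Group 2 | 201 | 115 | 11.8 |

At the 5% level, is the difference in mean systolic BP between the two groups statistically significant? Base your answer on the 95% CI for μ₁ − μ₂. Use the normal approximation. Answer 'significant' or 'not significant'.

significant

Per-group SEs: s₁/√n₁ = 13.4/√147 = 1.1052, s₂/√n₂ = 11.8/√201 = 0.8323.
Unpooled SE of the difference: √(1.22146704 + 0.69272329) = 1.3835.
Margin of error = z* · SE = 1.960 × 1.3835 = 2.7117.
x̄₁ − x̄₂ = 112 − 115 = -3.0000.
CI: -3.0000 ± 2.7117 = (-5.7117, -0.2883).
The interval (-5.7117, -0.2883) does not contain 0, so the difference is significant.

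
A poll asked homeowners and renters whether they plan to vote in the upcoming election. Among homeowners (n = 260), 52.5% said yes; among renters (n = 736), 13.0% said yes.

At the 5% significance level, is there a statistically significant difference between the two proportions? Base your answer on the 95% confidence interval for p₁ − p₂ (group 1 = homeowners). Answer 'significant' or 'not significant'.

significant

SE₁ = √(p̂₁(1−p̂₁)/n₁) = √(0.5250·0.4750/260) = 0.03097; SE₂ = √(0.1300·0.8700/736) = 0.01240.
Independent samples: SE of the difference = √(SE₁² + SE₂²) = √(0.0009591409 + 0.00015376) = 0.03336.
z* for 95% confidence is 1.960, so the margin of error is 1.960 × 0.03336 = 0.06539.
Point estimate p̂₁ − p̂₂ = 0.5250 − 0.1300 = 0.3950.
0.3950 ± 0.06539 → (0.32961, 0.46039).
The interval (0.32961, 0.46039) does not contain 0, so the difference is significant.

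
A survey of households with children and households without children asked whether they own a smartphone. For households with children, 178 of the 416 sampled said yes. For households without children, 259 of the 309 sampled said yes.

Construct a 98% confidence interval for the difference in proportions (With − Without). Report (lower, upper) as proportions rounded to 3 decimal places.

(-0.485, -0.336)

Sample proportions: 178/416 = 0.4279, 259/309 = 0.8382.
Each SE is √(p̂(1−p̂)/n): √(0.4279·0.5721/416) = 0.02426 and √(0.8382·0.1618/309) = 0.02095.
SE(p̂₁ − p̂₂) = √(SE₁² + SE₂²) = √(0.0005885476 + 0.0004389025) = 0.03205, since the two samples are independent.
At 98% confidence z* = 2.326; margin = 2.326 × 0.03205 = 0.07455.
The difference is 0.4279 − 0.8382 = -0.4103, so the interval is -0.4103 ± 0.07455 = (-0.485, -0.336).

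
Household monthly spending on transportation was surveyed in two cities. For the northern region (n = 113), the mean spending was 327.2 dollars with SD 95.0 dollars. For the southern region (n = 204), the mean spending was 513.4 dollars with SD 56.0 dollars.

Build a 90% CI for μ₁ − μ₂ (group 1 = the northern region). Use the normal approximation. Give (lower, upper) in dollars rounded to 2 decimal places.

Standard errors of each mean: 95.0/√113 = 8.9368 and 56.0/√204 = 3.9208.
SE(x̄₁ − x̄₂) = √(8.9368² + 3.9208²) = 9.7591 for independent samples with unequal variances.
With z* = 1.645, the margin is 1.645 × 9.7591 = 16.0537.
x̄₁ − x̄₂ = 327.2 − 513.4 = -186.2000; the interval is -186.2000 ± 16.0537 = (-202.25, -170.15).

(-202.25, -170.15)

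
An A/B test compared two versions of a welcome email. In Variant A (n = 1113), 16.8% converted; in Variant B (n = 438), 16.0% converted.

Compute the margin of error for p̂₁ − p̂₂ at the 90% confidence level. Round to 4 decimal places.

SE₁ = √(p̂₁(1−p̂₁)/n₁) = √(0.1680·0.8320/1113) = 0.01121; SE₂ = √(0.1600·0.8400/438) = 0.01752.
Independent samples: SE of the difference = √(SE₁² + SE₂²) = √(0.0001256641 + 0.0003069504) = 0.02080.
z* for 90% confidence is 1.645, so the margin of error is 1.645 × 0.02080 = 0.03422.

0.0342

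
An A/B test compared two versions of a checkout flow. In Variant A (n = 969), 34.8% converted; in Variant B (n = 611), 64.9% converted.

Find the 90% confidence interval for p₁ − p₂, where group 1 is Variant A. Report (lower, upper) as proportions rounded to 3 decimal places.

The two standard errors are √(0.3480×0.6520/969) = 0.01530 and √(0.6490×0.3510/611) = 0.01931.
Because the samples are independent, SE_diff = √(0.01530² + 0.01931²) = 0.02464.
Using z* = 1.645 for 90%, ME = 1.645 × 0.02464 = 0.04053.
p̂₁ − p̂₂ = -0.3010; interval -0.3010 ± 0.04053 gives (-0.342, -0.260).

(-0.342, -0.260)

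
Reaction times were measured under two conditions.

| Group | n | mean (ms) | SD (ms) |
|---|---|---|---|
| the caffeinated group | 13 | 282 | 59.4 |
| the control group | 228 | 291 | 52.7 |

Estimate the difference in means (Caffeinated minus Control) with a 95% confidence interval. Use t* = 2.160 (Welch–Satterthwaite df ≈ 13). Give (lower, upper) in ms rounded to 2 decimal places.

Per-group SEs: s₁/√n₁ = 59.4/√13 = 16.4746, s₂/√n₂ = 52.7/√228 = 3.4901.
Unpooled SE of the difference: √(271.41244516 + 12.18079801) = 16.8402.
Margin of error = t* · SE = 2.160 × 16.8402 = 36.3748.
x̄₁ − x̄₂ = 282 − 291 = -9.0000.
CI: -9.0000 ± 36.3748 = (-45.37, 27.37).

(-45.37, 27.37)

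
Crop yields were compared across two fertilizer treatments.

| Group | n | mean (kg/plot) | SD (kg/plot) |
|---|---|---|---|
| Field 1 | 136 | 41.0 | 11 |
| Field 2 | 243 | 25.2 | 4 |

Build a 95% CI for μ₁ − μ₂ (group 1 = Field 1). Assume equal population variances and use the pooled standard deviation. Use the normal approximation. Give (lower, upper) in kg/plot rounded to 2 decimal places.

(14.26, 17.34)

s_p = √[((n₁−1)s₁² + (n₂−1)s₂²)/(n₁+n₂−2)] = √[(135·11² + 242·4²)/377] = 7.3212.
SE = 7.3212·√(1/136 + 1/243) = 0.7840.
With z* = 1.960, margin = 1.960 × 0.7840 = 1.5366.
x̄₁ − x̄₂ = 41.0 − 25.2 = 15.8000; interval 15.8000 ± 1.5366 = (14.26, 17.34).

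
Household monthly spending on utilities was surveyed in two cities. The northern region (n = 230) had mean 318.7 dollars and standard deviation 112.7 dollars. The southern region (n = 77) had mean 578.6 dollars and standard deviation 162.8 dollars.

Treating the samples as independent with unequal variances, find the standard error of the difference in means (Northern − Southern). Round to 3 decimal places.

19.986

Per-group SEs: s₁/√n₁ = 112.7/√230 = 7.4312, s₂/√n₂ = 162.8/√77 = 18.5528.
Unpooled SE of the difference: √(55.22273344 + 344.20638784) = 19.9857.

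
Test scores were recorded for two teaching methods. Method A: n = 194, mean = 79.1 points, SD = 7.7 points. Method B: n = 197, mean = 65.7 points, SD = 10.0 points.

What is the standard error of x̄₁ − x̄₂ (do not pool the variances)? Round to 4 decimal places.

Per-group SEs: s₁/√n₁ = 7.7/√194 = 0.5528, s₂/√n₂ = 10.0/√197 = 0.7125.
Unpooled SE of the difference: √(0.30558784 + 0.50765625) = 0.9018.

0.9018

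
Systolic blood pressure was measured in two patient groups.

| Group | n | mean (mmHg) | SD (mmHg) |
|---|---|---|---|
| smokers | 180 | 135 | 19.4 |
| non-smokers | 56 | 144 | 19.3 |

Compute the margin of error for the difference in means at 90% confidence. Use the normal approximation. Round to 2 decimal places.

4.86

Standard errors of each mean: 19.4/√180 = 1.4460 and 19.3/√56 = 2.5791.
SE(x̄₁ − x̄₂) = √(1.4460² + 2.5791²) = 2.9568 for independent samples with unequal variances.
With z* = 1.645, the margin is 1.645 × 2.9568 = 4.8639.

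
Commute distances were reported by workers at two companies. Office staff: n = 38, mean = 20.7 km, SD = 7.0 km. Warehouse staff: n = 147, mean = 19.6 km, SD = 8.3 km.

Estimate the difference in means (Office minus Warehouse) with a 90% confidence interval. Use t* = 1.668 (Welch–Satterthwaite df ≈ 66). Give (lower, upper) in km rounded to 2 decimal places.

SE₁ = s₁/√n₁ = 7.0/√38 = 1.1355; SE₂ = 8.3/√147 = 0.6846.
Independent samples, unequal variances: SE_diff = √(SE₁² + SE₂²) = √(1.28936025 + 0.46867716) = 1.3259.
t* = 1.668, so margin of error = 1.668 × 1.3259 = 2.2116.
Difference in means = 20.7 − 19.6 = 1.1000.
1.1000 ± 2.2116 → (-1.11, 3.31).

(-1.11, 3.31)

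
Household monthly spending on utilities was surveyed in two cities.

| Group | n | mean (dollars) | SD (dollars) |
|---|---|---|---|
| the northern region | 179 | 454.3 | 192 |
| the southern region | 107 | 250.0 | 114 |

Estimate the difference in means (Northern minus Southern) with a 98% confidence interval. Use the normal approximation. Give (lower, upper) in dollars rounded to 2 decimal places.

Per-group SEs: s₁/√n₁ = 192/√179 = 14.3508, s₂/√n₂ = 114/√107 = 11.0208.
Unpooled SE of the difference: √(205.94546064 + 121.45803264) = 18.0943.
Margin of error = z* · SE = 2.326 × 18.0943 = 42.0873.
x̄₁ − x̄₂ = 454.3 − 250.0 = 204.3000.
CI: 204.3000 ± 42.0873 = (162.21, 246.39).

(162.21, 246.39)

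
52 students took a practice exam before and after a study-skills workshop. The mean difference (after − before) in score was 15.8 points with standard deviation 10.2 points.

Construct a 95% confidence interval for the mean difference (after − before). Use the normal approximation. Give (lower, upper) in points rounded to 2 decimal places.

This is a matched-pairs design, so SE = s_d/√n = 10.2/√52 = 1.4145.
Margin = 1.960 × 1.4145 = 2.7724; the interval is 15.8 ± 2.7724 = (13.03, 18.57).

(13.03, 18.57)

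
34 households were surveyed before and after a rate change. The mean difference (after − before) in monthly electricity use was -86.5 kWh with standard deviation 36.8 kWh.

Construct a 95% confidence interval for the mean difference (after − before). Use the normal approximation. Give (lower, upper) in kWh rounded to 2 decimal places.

(-98.87, -74.13)

This is a matched-pairs design, so SE = s_d/√n = 36.8/√34 = 6.3111.
Margin = 1.960 × 6.3111 = 12.3698; the interval is -86.5 ± 12.3698 = (-98.87, -74.13).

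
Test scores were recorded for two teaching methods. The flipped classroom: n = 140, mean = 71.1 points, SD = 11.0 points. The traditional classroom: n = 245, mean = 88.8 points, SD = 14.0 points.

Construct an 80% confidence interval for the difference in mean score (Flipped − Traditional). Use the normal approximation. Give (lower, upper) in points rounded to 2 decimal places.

SE₁ = s₁/√n₁ = 11.0/√140 = 0.9297; SE₂ = 14.0/√245 = 0.8944.
Independent samples, unequal variances: SE_diff = √(SE₁² + SE₂²) = √(0.86434209 + 0.79995136) = 1.2901.
z* = 1.282, so margin of error = 1.282 × 1.2901 = 1.6539.
Difference in means = 71.1 − 88.8 = -17.7000.
-17.7000 ± 1.6539 → (-19.35, -16.05).

(-19.35, -16.05)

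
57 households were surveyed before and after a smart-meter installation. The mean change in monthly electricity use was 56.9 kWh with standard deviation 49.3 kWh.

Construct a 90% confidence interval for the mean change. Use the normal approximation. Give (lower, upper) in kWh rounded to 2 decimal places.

Paired design: SE = s_d/√n = 49.3/√57 = 6.5299.
z* = 1.645; margin of error = 1.645 × 6.5299 = 10.7417.
56.9 ± 10.7417 → (46.16, 67.64).

(46.16, 67.64)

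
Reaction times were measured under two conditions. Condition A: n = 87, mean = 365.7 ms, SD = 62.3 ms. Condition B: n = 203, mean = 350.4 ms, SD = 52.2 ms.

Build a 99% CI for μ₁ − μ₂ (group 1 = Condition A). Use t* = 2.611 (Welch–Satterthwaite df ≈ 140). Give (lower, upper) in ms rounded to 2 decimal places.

(-4.59, 35.19)

SE₁ = s₁/√n₁ = 62.3/√87 = 6.6793; SE₂ = 52.2/√203 = 3.6637.
Independent samples, unequal variances: SE_diff = √(SE₁² + SE₂²) = √(44.61304849 + 13.42269769) = 7.6181.
t* = 2.611, so margin of error = 2.611 × 7.6181 = 19.8909.
Difference in means = 365.7 − 350.4 = 15.3000.
15.3000 ± 19.8909 → (-4.59, 35.19).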